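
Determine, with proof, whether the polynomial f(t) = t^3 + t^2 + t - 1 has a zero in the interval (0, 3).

Yes, f has a root in the interval.

f(0) = -1 and f(3) = 38, which have opposite signs.
Since f is a polynomial it is continuous on [0, 3].
By the Intermediate Value Theorem, f takes the value 0 somewhere in the open interval.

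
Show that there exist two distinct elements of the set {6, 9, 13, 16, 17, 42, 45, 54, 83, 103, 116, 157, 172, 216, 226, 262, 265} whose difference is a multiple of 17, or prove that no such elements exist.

Reduce each element modulo 17: 6↦6, 9↦9, 13↦13, 16↦16, 17↦0, 42↦8, 45↦11, 54↦3, 83↦15, 103↦1, 116↦14, 157↦4, 172↦2, 216↦12, 226↦5, 262↦7, 265↦10.
These 17 residues are pairwise different, hence no difference of two elements is divisible by 17.

There is no such pair.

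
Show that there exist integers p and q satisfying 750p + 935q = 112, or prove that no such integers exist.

No such integers exist.

Both 750 and 935 are divisible by gcd(750, 935) = 5, hence so is any combination 750p + 935q.
But 112 = 5·22 + 2, so 5 ∤ 112.
Hence no integers p, q satisfy the equation.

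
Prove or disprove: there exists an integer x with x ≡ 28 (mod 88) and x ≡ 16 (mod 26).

gcd(88, 26) = 2. A simultaneous solution exists iff 28 ≡ 16 (mod 2); here 28 mod 2 = 0 = 16 mod 2, so it does.
The integers ≡ 28 (mod 88) are 28, 116, 204, 292, 380, …; their remainders mod 26 are 2, 12, 22, 6, 16, so x = 380 is the first that is ≡ 16 (mod 26).
Indeed 380 ≡ 28 (mod 88) and 380 ≡ 16 (mod 26).

x = 380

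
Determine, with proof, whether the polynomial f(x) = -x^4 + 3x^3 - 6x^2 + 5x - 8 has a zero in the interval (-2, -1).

f has no root in that interval.

f(-2) = -82 and f(-1) = -23, both negative, so a sign-change argument is unavailable; we show f keeps this sign on the whole interval.
Substitute x = -1 − u, where 0 < u < 1 on the interval. Expanding, f(-1 − u) = -u^4 - 7u^3 - 21u^2 - 30u - 23.
All 5 nonzero coefficients of this polynomial in u are negative; hence for u > 0 the value is a sum of negative terms (the constant -23 among them).
So f is strictly negative on (-2, -1); no root exists in the interval.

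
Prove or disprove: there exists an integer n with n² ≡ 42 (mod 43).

No, no such integer exists.

Apply Euler's criterion with the prime 43: 42 is a quadratic residue iff 42^21 ≡ 1 (mod 43), and a non-residue iff it is ≡ −1.
Squaring successively (mod 43): 42^2 = 1764 ≡ 1; 42^4 ≡ 1² = 1 ≡ 1; 42^8 ≡ 1² = 1 ≡ 1; 42^16 ≡ 1² = 1 ≡ 1.
Since 21 = 16 + 4 + 1, 42^21 ≡ 1 · 1 · 42; multiplying out mod 43: 1·1 = 1 ≡ 1, then 1·42 = 42 ≡ 42. Thus 42^21 ≡ 42 ≡ −1 (mod 43).
By Euler's criterion 42 is a quadratic non-residue mod 43: no n satisfies n² ≡ 42 (mod 43).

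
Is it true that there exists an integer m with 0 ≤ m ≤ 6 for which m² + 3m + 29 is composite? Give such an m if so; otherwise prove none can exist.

m = 2

At m = 2: 2² + 3·2 + 29 = 39 = 3·13, which is composite.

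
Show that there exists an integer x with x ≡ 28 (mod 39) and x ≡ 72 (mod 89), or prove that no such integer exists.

x = 3187

The moduli 39 and 89 are coprime, so by the Chinese Remainder Theorem a unique solution modulo 3471 exists.
Any solution of the first congruence is x = 28 + 39t; substituting into the second, 39t ≡ 72 − 28 ≡ 44 (mod 89).
To invert 39 modulo 89: 89 = 2·39 + 11, 39 = 3·11 + 6, 11 = 1·6 + 5, 6 = 1·5 + 1, 5 = 5·1 + 0, and unwinding, 1 = 6 − 1·5 = 6 − (11 − 1·6) = −11 + 2·6 = −11 + 2·(39 − 3·11) = 2·39 − 7·11 = 2·39 − 7·(89 − 2·39) = −7·89 + 16·39. Thus 39⁻¹ ≡ 16 (mod 89).
Multiplying by 16: t ≡ 16·44 = 704 ≡ 81 (mod 89).
Taking t = 81 gives x = 28 + 39·81 = 3187.
Verify: 3187 = 81·39 + 28 and 3187 = 35·89 + 72. ✓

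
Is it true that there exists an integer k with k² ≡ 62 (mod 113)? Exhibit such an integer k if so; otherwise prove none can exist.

Take k = 47. Then 47² = 2209 = 19·113 + 62, so 47² ≡ 62 (mod 113).

k = 47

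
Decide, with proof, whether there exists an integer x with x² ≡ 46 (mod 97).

97 is prime, so by Euler's criterion 46 is a square mod 97 iff 46^((97−1)/2) = 46^48 ≡ 1 (mod 97).
Squaring successively (mod 97): 46^2 = 2116 ≡ 79; 46^4 ≡ 79² = 6241 ≡ 33; 46^8 ≡ 33² = 1089 ≡ 22; 46^16 ≡ 22² = 484 ≡ 96; 46^32 ≡ 96² = 9216 ≡ 1.
Since 48 = 32 + 16, 46^48 ≡ 1 · 96; multiplying out mod 97: 1·96 = 96 ≡ 96. Thus 46^48 ≡ 96 ≡ −1 (mod 97).
By Euler's criterion 46 is a quadratic non-residue mod 97: no x satisfies x² ≡ 46 (mod 97).

No such integer exists.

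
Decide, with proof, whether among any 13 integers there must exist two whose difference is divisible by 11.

True.

Partition the integers by their residue mod 11; there are 11 classes.
Placing 13 integers into 11 classes, some class receives at least two — say a and b.
Then a ≡ b (mod 11), i.e. 11 ∣ (a − b).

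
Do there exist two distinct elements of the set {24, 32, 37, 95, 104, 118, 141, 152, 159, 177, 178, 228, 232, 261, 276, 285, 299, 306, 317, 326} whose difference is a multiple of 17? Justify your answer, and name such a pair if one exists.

Both 24 and 177 leave remainder 7 on division by 17; their difference 153 = 9·17 is a multiple of 17.

24 and 177 are such a pair.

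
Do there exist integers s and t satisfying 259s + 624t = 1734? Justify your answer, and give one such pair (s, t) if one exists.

s = 450, t = -184

259 and 624 are coprime, so 259s + 624t ranges over all of ℤ.
Run the Euclidean algorithm on 624 and 259: 624 = 2·259 + 106, 259 = 2·106 + 47, 106 = 2·47 + 12, 47 = 3·12 + 11, 12 = 1·11 + 1, 11 = 11·1 + 0.
Back-substituting, 1 = 12 − 1·11 = 12 − (47 − 3·12) = −47 + 4·12 = −47 + 4·(106 − 2·47) = 4·106 − 9·47 = 4·106 − 9·(259 − 2·106) = −9·259 + 22·106 = −9·259 + 22·(624 − 2·259) = 22·624 − 53·259; that is, 259·(-53) + 624·22 = 1.
Multiplying through by 1734: s = (-53)·1734 = -91902, t = 22·1734 = 38148 is a solution.
The general solution is s = -91902 + 624k, t = 38148 − 259k; taking k = 148 gives the smaller pair s = 450, t = -184.
Indeed 259·450 + 624·(-184) = 116550 − 114816 = 1734.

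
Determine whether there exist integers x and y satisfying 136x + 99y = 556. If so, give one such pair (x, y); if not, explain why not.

136 and 99 are coprime, so 136x + 99y ranges over all of ℤ.
Dividing repeatedly: 136 = 1·99 + 37, 99 = 2·37 + 25, 37 = 1·25 + 12, 25 = 2·12 + 1, 12 = 12·1 + 0.
Unwinding: 1 = 25 − 2·12 = 25 − 2·(37 − 1·25) = −2·37 + 3·25 = −2·37 + 3·(99 − 2·37) = 3·99 − 8·37 = 3·99 − 8·(136 − 1·99) = −8·136 + 11·99, i.e. 136·(-8) + 99·11 = 1.
Multiplying through by 556: x = (-8)·556 = -4448, y = 11·556 = 6116 is a solution.
The general solution is x = -4448 + 99k, y = 6116 − 136k; taking k = 45 gives the smaller pair x = 7, y = -4.
Check: 136·7 + 99·(-4) = 952 − 396 = 556. ✓

x = 7, y = -4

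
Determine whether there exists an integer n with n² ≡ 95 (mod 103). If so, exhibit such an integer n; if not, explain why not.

Apply Euler's criterion with the prime 103: 95 is a quadratic residue iff 95^51 ≡ 1 (mod 103), and a non-residue iff it is ≡ −1.
Repeated squaring mod 103: 95^2 = 9025 ≡ 64; 95^4 ≡ 64² = 4096 ≡ 79; 95^8 ≡ 79² = 6241 ≡ 61; 95^16 ≡ 61² = 3721 ≡ 13; 95^32 ≡ 13² = 169 ≡ 66.
Since 51 = 32 + 16 + 2 + 1, 95^51 ≡ 66 · 13 · 64 · 95; multiplying out mod 103: 66·13 = 858 ≡ 34, then 34·64 = 2176 ≡ 13, then 13·95 = 1235 ≡ 102. Thus 95^51 ≡ 102 ≡ −1 (mod 103).
By Euler's criterion 95 is a quadratic non-residue mod 103: no n satisfies n² ≡ 95 (mod 103).

No, no such integer exists.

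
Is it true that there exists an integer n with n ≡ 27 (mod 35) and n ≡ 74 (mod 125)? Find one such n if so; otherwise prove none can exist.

gcd(35, 125) = 5. If n ≡ 27 (mod 35) and n ≡ 74 (mod 125), then n ≡ 27 (mod 5) and n ≡ 74 (mod 5).
These are incompatible: 27 − 74 = -47 is not divisible by 5.
Hence the system has no solution.

There is no such integer.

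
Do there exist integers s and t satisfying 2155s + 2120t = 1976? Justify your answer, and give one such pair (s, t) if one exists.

Both 2155 and 2120 are divisible by gcd(2155, 2120) = 5, hence so is any combination 2155s + 2120t.
But 1976 = 5·395 + 1, so 5 ∤ 1976.
Therefore 2155s + 2120t = 1976 has no solution in integers.

There are no such integers.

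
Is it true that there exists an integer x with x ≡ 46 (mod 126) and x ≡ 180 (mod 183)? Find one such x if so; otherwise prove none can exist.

gcd(126, 183) = 3. If x ≡ 46 (mod 126) and x ≡ 180 (mod 183), then x ≡ 46 (mod 3) and x ≡ 180 (mod 3).
These are incompatible: 46 − 180 = -134 is not divisible by 3.
Hence the system has no solution.

There is no such integer.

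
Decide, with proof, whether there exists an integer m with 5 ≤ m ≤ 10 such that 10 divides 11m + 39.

For m = 5, 6, …, 10 the values of 11m + 39 modulo 10 are 4, 5, 6, 7, 8, 9 respectively.
None is 0, so 10 never divides 11m + 39 on this range.

There is no such integer m in that range.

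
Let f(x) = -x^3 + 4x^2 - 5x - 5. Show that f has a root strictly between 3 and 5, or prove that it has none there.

f(3) = -11 and f(5) = -55, both negative, so a sign-change argument is unavailable; we show f keeps this sign on the whole interval.
Shift to the endpoint 3: with x = 3 + u (0 < u < 2), one computes f(3 + u) = -u^3 - 5u^2 - 8u - 11.
The nonzero coefficients here are all negative, so for u > 0 every term is negative (or zero), and the constant term -11 is strictly negative.
Therefore f(x) < 0 throughout (3, 5), and f has no zero there.

No.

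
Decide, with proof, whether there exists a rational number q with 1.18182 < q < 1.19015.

q = 19/16

Scale by 16: the interval becomes (18.90912, 19.04240), which contains the integer 19.
Dividing back, 1.18182 < 19/16 < 1.19015, and 19/16 is rational.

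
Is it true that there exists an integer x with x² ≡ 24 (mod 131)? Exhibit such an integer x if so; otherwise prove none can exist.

131 is prime, so by Euler's criterion 24 is a square mod 131 iff 24^((131−1)/2) = 24^65 ≡ 1 (mod 131).
Squaring successively (mod 131): 24^2 = 576 ≡ 52; 24^4 ≡ 52² = 2704 ≡ 84; 24^8 ≡ 84² = 7056 ≡ 113; 24^16 ≡ 113² = 12769 ≡ 62; 24^32 ≡ 62² = 3844 ≡ 45; 24^64 ≡ 45² = 2025 ≡ 60.
Since 65 = 64 + 1, 24^65 ≡ 60 · 24; multiplying out mod 131: 60·24 = 1440 ≡ 130. Thus 24^65 ≡ 130 ≡ −1 (mod 131).
The value −1 means 24 is a non-residue modulo 131, so x² ≡ 24 (mod 131) is impossible.

No such integer exists.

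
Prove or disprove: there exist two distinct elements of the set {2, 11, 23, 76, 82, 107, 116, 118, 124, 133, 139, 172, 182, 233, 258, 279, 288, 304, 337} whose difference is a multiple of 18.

Reduce each element mod 18: 2↦2, 11↦11, 23↦5, 76↦4, 82↦10, 107↦17, 116↦8, 118↦10, 124↦16, 133↦7, 139↦13, 172↦10, 182↦2, 233↦17, 258↦6, 279↦9, 288↦0, 304↦16, 337↦13. The residue 2 repeats (at 2 and 182), and 182 − 2 = 180 = 10·18.

2 and 182 are such a pair.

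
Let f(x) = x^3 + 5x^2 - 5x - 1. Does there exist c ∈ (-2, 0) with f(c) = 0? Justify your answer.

f(-2) = 21 and f(0) = -1, which have opposite signs.
f is continuous everywhere (it is a polynomial), in particular on [-2, 0].
So by the Intermediate Value Theorem there is a c strictly between -2 and 0 with f(c) = 0.

Such a root exists.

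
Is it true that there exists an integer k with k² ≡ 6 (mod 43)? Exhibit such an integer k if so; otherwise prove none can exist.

k = 7

Take k = 7. Then 7² = 49 = 1·43 + 6, so 7² ≡ 6 (mod 43).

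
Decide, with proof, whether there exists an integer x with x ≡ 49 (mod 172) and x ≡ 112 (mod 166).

Reduce both congruences modulo 2, which divides 172 and 166: they say x ≡ 49 (mod 2) and x ≡ 112 (mod 2).
However 49 ≡ 1 and 112 ≡ 0 (mod 2), and 1 ≠ 0.
Hence the system has no solution.

No, no such integer exists.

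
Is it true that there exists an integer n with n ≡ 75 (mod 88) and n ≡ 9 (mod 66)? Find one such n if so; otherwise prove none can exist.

gcd(88, 66) = 22. A simultaneous solution exists iff 75 ≡ 9 (mod 22); here 75 mod 22 = 9 = 9 mod 22, so it does.
In fact n = 75 itself already satisfies 75 mod 66 = 9.
Indeed 75 ≡ 75 (mod 88) and 75 ≡ 9 (mod 66).

n = 75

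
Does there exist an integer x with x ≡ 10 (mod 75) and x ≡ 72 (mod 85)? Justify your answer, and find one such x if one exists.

Both moduli are multiples of 5 = gcd(75, 85), so any solution would satisfy x ≡ 10 and x ≡ 72 modulo 5 simultaneously.
These are incompatible: 10 − 72 = -62 is not divisible by 5.
Hence the system has no solution.

There is no such integer.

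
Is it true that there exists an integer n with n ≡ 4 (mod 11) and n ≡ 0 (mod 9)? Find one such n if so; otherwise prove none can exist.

The moduli 11 and 9 are coprime, so by the Chinese Remainder Theorem a unique solution modulo 99 exists.
Any solution of the first congruence is n = 4 + 11t; substituting into the second, 11t ≡ 0 − 4 ≡ 5 (mod 9).
11 ≡ 2 (mod 9), so this reads 2t ≡ 5 (mod 9). Note 2·5 = 10 ≡ 1 (mod 9) (as 10 − 1 = 1·9), so 2⁻¹ ≡ 5.
Multiplying by 5: t ≡ 5·5 = 25 ≡ 7 (mod 9).
Taking t = 7 gives n = 4 + 11·7 = 81.
Indeed 81 ≡ 4 (mod 11) and 81 ≡ 0 (mod 9).

n = 81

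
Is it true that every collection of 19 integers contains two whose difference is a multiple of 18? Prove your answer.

Yes.

Partition the integers by their residue mod 18; there are 18 classes.
With 19 integers and only 18 classes, the pigeonhole principle forces two of them, say a and b, into the same class.
Their difference a − b is then a multiple of 18.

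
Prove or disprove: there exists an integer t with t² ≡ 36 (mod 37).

t = 31

t = 31 works: 31² = 961, and 961 − 36 = 925 = 25·37.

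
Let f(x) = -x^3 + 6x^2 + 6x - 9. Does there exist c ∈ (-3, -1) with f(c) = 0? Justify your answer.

Yes, such a c exists.

f(-3) = 54 and f(-1) = -8, which have opposite signs.
f is continuous everywhere (it is a polynomial), in particular on [-3, -1].
So by the Intermediate Value Theorem there is a c strictly between -3 and -1 with f(c) = 0.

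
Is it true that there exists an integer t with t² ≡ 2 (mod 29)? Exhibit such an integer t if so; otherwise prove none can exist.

No, no such integer exists.

29 is prime, so by Euler's criterion 2 is a square mod 29 iff 2^((29−1)/2) = 2^14 ≡ 1 (mod 29).
Squaring successively (mod 29): 2^2 = 4 ≡ 4; 2^4 ≡ 4² = 16 ≡ 16; 2^8 ≡ 16² = 256 ≡ 24.
Since 14 = 8 + 4 + 2, 2^14 ≡ 24 · 16 · 4; multiplying out mod 29: 24·16 = 384 ≡ 7, then 7·4 = 28 ≡ 28. Thus 2^14 ≡ 28 ≡ −1 (mod 29).
The value −1 means 2 is a non-residue modulo 29, so t² ≡ 2 (mod 29) is impossible.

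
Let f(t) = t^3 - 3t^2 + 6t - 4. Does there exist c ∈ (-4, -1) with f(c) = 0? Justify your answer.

f(-4) = -140 and f(-1) = -14, both negative.
The derivative f'(t) = 3t^2 - 6t + 6 is a quadratic with discriminant (-6)² − 4·3·6 = -36 < 0; it never vanishes, so it is always positive (sign of the leading coefficient).
Hence f is strictly increasing on ℝ, and in particular on [-4, -1]. A strictly monotone function with same-sign endpoint values stays negative on the whole interval, so f has no zero in (-4, -1).

f has no root in that interval.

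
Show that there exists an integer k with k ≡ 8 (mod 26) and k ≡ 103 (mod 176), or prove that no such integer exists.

Reduce both congruences modulo 2, which divides 26 and 176: they say k ≡ 8 (mod 2) and k ≡ 103 (mod 2).
But 8 mod 2 = 0 while 103 mod 2 = 1, a contradiction.
Therefore no such k exists.

There is no such integer.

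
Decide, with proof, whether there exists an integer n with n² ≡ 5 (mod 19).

n = 9 works: 9² = 81, and 81 − 5 = 76 = 4·19.

n = 9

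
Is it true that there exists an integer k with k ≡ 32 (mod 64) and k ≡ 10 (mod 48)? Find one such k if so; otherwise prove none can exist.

No such integer exists.

Reduce both congruences modulo 16, which divides 64 and 48: they say k ≡ 32 (mod 16) and k ≡ 10 (mod 16).
However 32 ≡ 0 and 10 ≡ 10 (mod 16), and 0 ≠ 10.
So no integer satisfies both congruences.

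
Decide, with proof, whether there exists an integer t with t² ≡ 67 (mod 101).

There is no such integer.

Apply Euler's criterion with the prime 101: 67 is a quadratic residue iff 67^50 ≡ 1 (mod 101), and a non-residue iff it is ≡ −1.
Squaring successively (mod 101): 67^2 = 4489 ≡ 45; 67^4 ≡ 45² = 2025 ≡ 5; 67^8 ≡ 5² = 25 ≡ 25; 67^16 ≡ 25² = 625 ≡ 19; 67^32 ≡ 19² = 361 ≡ 58.
Since 50 = 32 + 16 + 2, 67^50 ≡ 58 · 19 · 45; multiplying out mod 101: 58·19 = 1102 ≡ 92, then 92·45 = 4140 ≡ 100. Thus 67^50 ≡ 100 ≡ −1 (mod 101).
The value −1 means 67 is a non-residue modulo 101, so t² ≡ 67 (mod 101) is impossible.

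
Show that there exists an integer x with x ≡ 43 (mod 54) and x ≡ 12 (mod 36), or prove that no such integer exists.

Both moduli are multiples of 18 = gcd(54, 36), so any solution would satisfy x ≡ 43 and x ≡ 12 modulo 18 simultaneously.
However 43 ≡ 7 and 12 ≡ 12 (mod 18), and 7 ≠ 12.
So no integer satisfies both congruences.

There is no such integer.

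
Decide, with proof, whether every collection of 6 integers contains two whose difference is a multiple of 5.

There are exactly 5 possible remainders on division by 5.
With 6 integers and only 5 classes, the pigeonhole principle forces two of them, say a and b, into the same class.
Then a ≡ b (mod 5), i.e. 5 ∣ (a − b).

Yes.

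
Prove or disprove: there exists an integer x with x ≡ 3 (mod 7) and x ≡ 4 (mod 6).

x = 10

The moduli 7 and 6 are coprime, so by the Chinese Remainder Theorem a unique solution modulo 42 exists.
Write x = 3 + 7t and require 3 + 7t ≡ 4 (mod 6), i.e. 7t ≡ 1 (mod 6).
7 ≡ 1 (mod 6), so this reads 1t ≡ 1 (mod 6). So t ≡ 1 (mod 6).
With t = 1: x = 3 + 7·1 = 10.
Verify: 10 = 1·7 + 3 and 10 = 1·6 + 4. ✓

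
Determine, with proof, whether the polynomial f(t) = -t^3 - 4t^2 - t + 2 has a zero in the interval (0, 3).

Such a root exists.

f(0) = 2 and f(3) = -64, which have opposite signs.
As a polynomial, f is continuous on every closed interval.
By the Intermediate Value Theorem f must vanish at some point of (0, 3).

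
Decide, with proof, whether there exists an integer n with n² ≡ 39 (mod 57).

n = 18

Take n = 18. Then 18² = 324 = 5·57 + 39, so 18² ≡ 39 (mod 57).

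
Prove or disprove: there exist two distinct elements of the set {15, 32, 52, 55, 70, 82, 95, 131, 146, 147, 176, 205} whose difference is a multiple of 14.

There is no such pair.

Two integers differ by a multiple of 14 exactly when they have the same residue mod 14. The residues are 15↦1, 32↦4, 52↦10, 55↦13, 70↦0, 82↦12, 95↦11, 131↦5, 146↦6, 147↦7, 176↦8, 205↦9.
No residue repeats among the 12 elements, so no pair has difference ≡ 0 (mod 14).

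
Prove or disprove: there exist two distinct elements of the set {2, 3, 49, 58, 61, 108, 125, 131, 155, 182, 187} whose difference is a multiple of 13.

No, no such pair exists.

Reduce each element modulo 13: 2↦2, 3↦3, 49↦10, 58↦6, 61↦9, 108↦4, 125↦8, 131↦1, 155↦12, 182↦0, 187↦5.
All 11 residues are distinct, so no two elements differ by a multiple of 13.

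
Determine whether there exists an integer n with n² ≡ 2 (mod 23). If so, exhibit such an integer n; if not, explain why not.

n = 5

n = 5 works: 5² = 25, and 25 − 2 = 23 = 1·23.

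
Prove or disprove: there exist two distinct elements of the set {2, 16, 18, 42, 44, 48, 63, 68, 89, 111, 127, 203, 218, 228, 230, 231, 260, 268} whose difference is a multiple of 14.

Both 2 and 16 leave remainder 2 on division by 14; their difference 14 = 1·14 is a multiple of 14.

Yes: 2 and 16.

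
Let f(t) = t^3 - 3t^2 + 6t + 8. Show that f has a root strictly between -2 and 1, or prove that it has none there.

f(-2) = -24 and f(1) = 12, which have opposite signs.
As a polynomial, f is continuous on every closed interval.
By the Intermediate Value Theorem f must vanish at some point of (-2, 1).

Yes, f has a root in the interval.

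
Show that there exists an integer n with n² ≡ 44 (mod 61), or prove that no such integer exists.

Apply Euler's criterion with the prime 61: 44 is a quadratic residue iff 44^30 ≡ 1 (mod 61), and a non-residue iff it is ≡ −1.
Repeated squaring mod 61: 44^2 = 1936 ≡ 45; 44^4 ≡ 45² = 2025 ≡ 12; 44^8 ≡ 12² = 144 ≡ 22; 44^16 ≡ 22² = 484 ≡ 57.
Since 30 = 16 + 8 + 4 + 2, 44^30 ≡ 57 · 22 · 12 · 45; multiplying out mod 61: 57·22 = 1254 ≡ 34, then 34·12 = 408 ≡ 42, then 42·45 = 1890 ≡ 60. Thus 44^30 ≡ 60 ≡ −1 (mod 61).
By Euler's criterion 44 is a quadratic non-residue mod 61: no n satisfies n² ≡ 44 (mod 61).

There is no such integer.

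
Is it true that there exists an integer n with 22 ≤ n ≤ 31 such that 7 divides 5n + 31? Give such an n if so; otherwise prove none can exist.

At n = 26 we get 5·26 + 31 = 161, and 161 = 7·23.

n = 26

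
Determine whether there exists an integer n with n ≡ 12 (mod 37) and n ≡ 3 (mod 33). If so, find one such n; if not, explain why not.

n = 234

Since 37 and 33 share no common factor, CRT says the pair of congruences has a solution (unique mod 1221).
Any solution of the first congruence is n = 12 + 37t; substituting into the second, 37t ≡ 3 − 12 ≡ 24 (mod 33).
37 ≡ 4 (mod 33), so this reads 4t ≡ 24 (mod 33). To invert 4 modulo 33: 33 = 8·4 + 1, 4 = 4·1 + 0, and unwinding, 1 = 33 − 8·4. Thus 4⁻¹ ≡ -8 ≡ 25 (mod 33).
Therefore t ≡ 25·24 = 600 ≡ 6 (mod 33).
Taking t = 6 gives n = 12 + 37·6 = 234.
Verify: 234 = 6·37 + 12 and 234 = 7·33 + 3. ✓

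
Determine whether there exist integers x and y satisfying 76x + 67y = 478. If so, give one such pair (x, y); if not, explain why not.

76 and 67 are coprime, so 76x + 67y ranges over all of ℤ.
Dividing repeatedly: 76 = 1·67 + 9, 67 = 7·9 + 4, 9 = 2·4 + 1, 4 = 4·1 + 0.
Unwinding: 1 = 9 − 2·4 = 9 − 2·(67 − 7·9) = −2·67 + 15·9 = −2·67 + 15·(76 − 1·67) = 15·76 − 17·67, i.e. 76·15 + 67·(-17) = 1.
Times 478: 76·7170 + 67·(-8126) = 478, so (7170, -8126) solves it.
Shifting by a multiple of (67, −76) keeps it a solution: x = 7170 − 107·67 = 1, y = -8126 + 107·76 = 6.
Indeed 76·1 + 67·6 = 76 + 402 = 478.

x = 1, y = 6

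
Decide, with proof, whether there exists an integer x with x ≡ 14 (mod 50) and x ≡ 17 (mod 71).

The moduli 50 and 71 are coprime, so by the Chinese Remainder Theorem a unique solution modulo 3550 exists.
Any solution of the first congruence is x = 14 + 50t; substituting into the second, 50t ≡ 17 − 14 ≡ 3 (mod 71).
Note 50·27 = 1350 ≡ 1 (mod 71) (as 1350 − 1 = 19·71), so 50⁻¹ ≡ 27.
Therefore t ≡ 27·3 = 81 ≡ 10 (mod 71).
With t = 10: x = 14 + 50·10 = 514.
Verify: 514 = 10·50 + 14 and 514 = 7·71 + 17. ✓

x = 514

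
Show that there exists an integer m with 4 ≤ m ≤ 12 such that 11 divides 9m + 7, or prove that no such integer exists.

Scanning upward from m = 4 gives 43, 52, 61, 70, 79, none divisible by 11. Try m = 9: 9·9 + 7 = 88 = 8·11, which is divisible by 11.

m = 9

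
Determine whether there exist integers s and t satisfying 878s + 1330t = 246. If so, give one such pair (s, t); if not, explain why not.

s = 432, t = -285

gcd(878, 1330) = 2, and 2 divides 246, so integer solutions exist.
Dividing through by 2 reduces the equation to 439s + 665t = 123.
Run the Euclidean algorithm on 665 and 439: 665 = 1·439 + 226, 439 = 1·226 + 213, 226 = 1·213 + 13, 213 = 16·13 + 5, 13 = 2·5 + 3, 5 = 1·3 + 2, 3 = 1·2 + 1, 2 = 2·1 + 0.
Working back up the chain: 1 = 3 − 1·2 = 3 − (5 − 1·3) = −5 + 2·3 = −5 + 2·(13 − 2·5) = 2·13 − 5·5 = 2·13 − 5·(213 − 16·13) = −5·213 + 82·13 = −5·213 + 82·(226 − 1·213) = 82·226 − 87·213 = 82·226 − 87·(439 − 1·226) = −87·439 + 169·226 = −87·439 + 169·(665 − 1·439) = 169·665 − 256·439. So 439·(-256) + 665·169 = 1.
Times 123: 439·(-31488) + 665·20787 = 123, so (-31488, 20787) solves it.
The general solution is s = -31488 + 665k, t = 20787 − 439k; taking k = 48 gives the smaller pair s = 432, t = -285.
Check: 878·432 + 1330·(-285) = 379296 − 379050 = 246. ✓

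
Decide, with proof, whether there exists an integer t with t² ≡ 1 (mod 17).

t = 1

Take t = 1. Then 1² = 1, and since 0 ≤ 1 < 17 this is already reduced: 1² ≡ 1 (mod 17).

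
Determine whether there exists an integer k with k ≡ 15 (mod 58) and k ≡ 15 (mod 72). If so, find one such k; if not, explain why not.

The moduli are not coprime: gcd(58, 72) = 2. Compatibility requires 2 ∣ (15 − 15) = 0, which holds, so solutions exist.
In fact k = 15 itself already satisfies 15 mod 72 = 15.
Check: 15 mod 58 = 15, 15 mod 72 = 15. ✓

k = 15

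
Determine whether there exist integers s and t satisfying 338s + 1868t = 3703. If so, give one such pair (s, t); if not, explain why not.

Any value of 338s + 1868t is a multiple of gcd(338, 1868) = 2.
However 3703 leaves remainder 1 on division by 2.
So the equation is unsolvable over ℤ.

No such integers exist.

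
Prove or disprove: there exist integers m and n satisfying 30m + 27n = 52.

Both 30 and 27 are divisible by gcd(30, 27) = 3, hence so is any combination 30m + 27n.
But 52 is not a multiple of 3 (it leaves remainder 1).
So the equation is unsolvable over ℤ.

There are no such integers.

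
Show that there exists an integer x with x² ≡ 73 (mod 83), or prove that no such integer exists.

Apply Euler's criterion with the prime 83: 73 is a quadratic residue iff 73^41 ≡ 1 (mod 83), and a non-residue iff it is ≡ −1.
Squaring successively (mod 83): 73^2 = 5329 ≡ 17; 73^4 ≡ 17² = 289 ≡ 40; 73^8 ≡ 40² = 1600 ≡ 23; 73^16 ≡ 23² = 529 ≡ 31; 73^32 ≡ 31² = 961 ≡ 48.
Since 41 = 32 + 8 + 1, 73^41 ≡ 48 · 23 · 73; multiplying out mod 83: 48·23 = 1104 ≡ 25, then 25·73 = 1825 ≡ 82. Thus 73^41 ≡ 82 ≡ −1 (mod 83).
The value −1 means 73 is a non-residue modulo 83, so x² ≡ 73 (mod 83) is impossible.

There is no such integer.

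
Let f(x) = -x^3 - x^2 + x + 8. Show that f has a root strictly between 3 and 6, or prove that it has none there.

f has no root in that interval.

f(3) = -25 and f(6) = -238, both negative, so a sign-change argument is unavailable; we show f keeps this sign on the whole interval.
Substitute x = 3 + u, where 0 < u < 3 on the interval. Expanding, f(3 + u) = -u^3 - 10u^2 - 32u - 25.
All 4 nonzero coefficients of this polynomial in u are negative; hence for u > 0 the value is a sum of negative terms (the constant -25 among them).
Therefore f(x) < 0 throughout (3, 6), and f has no zero there.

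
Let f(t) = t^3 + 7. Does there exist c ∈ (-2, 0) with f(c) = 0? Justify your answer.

Such a root exists.

f(-2) = -1 and f(0) = 7, which have opposite signs.
As a polynomial, f is continuous on every closed interval.
By the Intermediate Value Theorem f must vanish at some point of (-2, 0).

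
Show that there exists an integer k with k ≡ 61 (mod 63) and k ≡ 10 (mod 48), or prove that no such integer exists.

The moduli are not coprime: gcd(63, 48) = 3. Compatibility requires 3 ∣ (10 − 61) = -51, which holds, so solutions exist.
List candidates k ≡ 61 (mod 63): 61, 124, 187, 250. Modulo 48 these are 13, 28, 43, 10; 250 gives 10 as required.
Verify: 250 = 3·63 + 61 and 250 = 5·48 + 10. ✓

k = 250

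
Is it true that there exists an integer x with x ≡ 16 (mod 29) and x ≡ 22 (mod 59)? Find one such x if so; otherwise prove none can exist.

Since 29 and 59 share no common factor, CRT says the pair of congruences has a solution (unique mod 1711).
Any solution of the first congruence is x = 16 + 29t; substituting into the second, 29t ≡ 22 − 16 ≡ 6 (mod 59).
Note 29·57 = 1653 ≡ 1 (mod 59) (as 1653 − 1 = 28·59), so 29⁻¹ ≡ 57.
Multiplying by 57: t ≡ 57·6 = 342 ≡ 47 (mod 59).
Taking t = 47 gives x = 16 + 29·47 = 1379.
Check: 1379 mod 29 = 16, 1379 mod 59 = 22. ✓

x = 1379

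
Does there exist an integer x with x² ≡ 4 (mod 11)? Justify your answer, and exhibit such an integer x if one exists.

x = 9

Take x = 9. Then 9² = 81 = 7·11 + 4, so 9² ≡ 4 (mod 11).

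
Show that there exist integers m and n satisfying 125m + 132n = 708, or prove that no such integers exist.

125 and 132 are coprime, so 125m + 132n ranges over all of ℤ.
Run the Euclidean algorithm on 132 and 125: 132 = 1·125 + 7, 125 = 17·7 + 6, 7 = 1·6 + 1, 6 = 6·1 + 0.
Working back up the chain: 1 = 7 − 1·6 = 7 − (125 − 17·7) = −125 + 18·7 = −125 + 18·(132 − 1·125) = 18·132 − 19·125. So 125·(-19) + 132·18 = 1.
Multiplying through by 708: m = (-19)·708 = -13452, n = 18·708 = 12744 is a solution.
Adding 102·132 to m and subtracting 102·125 from n gives the tidier solution (12, -6).
Check: 125·12 + 132·(-6) = 1500 − 792 = 708. ✓

m = 12, n = -6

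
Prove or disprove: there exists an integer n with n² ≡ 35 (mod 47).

No, no such integer exists.

Apply Euler's criterion with the prime 47: 35 is a quadratic residue iff 35^23 ≡ 1 (mod 47), and a non-residue iff it is ≡ −1.
Repeated squaring mod 47: 35^2 = 1225 ≡ 3; 35^4 ≡ 3² = 9 ≡ 9; 35^8 ≡ 9² = 81 ≡ 34; 35^16 ≡ 34² = 1156 ≡ 28.
Since 23 = 16 + 4 + 2 + 1, 35^23 ≡ 28 · 9 · 3 · 35; multiplying out mod 47: 28·9 = 252 ≡ 17, then 17·3 = 51 ≡ 4, then 4·35 = 140 ≡ 46. Thus 35^23 ≡ 46 ≡ −1 (mod 47).
By Euler's criterion 35 is a quadratic non-residue mod 47: no n satisfies n² ≡ 35 (mod 47).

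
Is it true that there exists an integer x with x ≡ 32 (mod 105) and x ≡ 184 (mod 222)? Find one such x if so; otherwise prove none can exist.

No, no such integer exists.

gcd(105, 222) = 3. If x ≡ 32 (mod 105) and x ≡ 184 (mod 222), then x ≡ 32 (mod 3) and x ≡ 184 (mod 3).
But 32 mod 3 = 2 while 184 mod 3 = 1, a contradiction.
Hence the system has no solution.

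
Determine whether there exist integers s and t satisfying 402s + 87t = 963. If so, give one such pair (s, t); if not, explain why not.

s = 13, t = -49

gcd(402, 87) = 3, and 3 divides 963, so integer solutions exist.
Dividing through by 3 reduces the equation to 134s + 29t = 321.
Dividing repeatedly: 134 = 4·29 + 18, 29 = 1·18 + 11, 18 = 1·11 + 7, 11 = 1·7 + 4, 7 = 1·4 + 3, 4 = 1·3 + 1, 3 = 3·1 + 0.
Unwinding: 1 = 4 − 1·3 = 4 − (7 − 1·4) = −7 + 2·4 = −7 + 2·(11 − 1·7) = 2·11 − 3·7 = 2·11 − 3·(18 − 1·11) = −3·18 + 5·11 = −3·18 + 5·(29 − 1·18) = 5·29 − 8·18 = 5·29 − 8·(134 − 4·29) = −8·134 + 37·29, i.e. 134·(-8) + 29·37 = 1.
Multiplying through by 321: s = (-8)·321 = -2568, t = 37·321 = 11877 is a solution.
Adding 89·29 to s and subtracting 89·134 from t gives the tidier solution (13, -49).
Indeed 402·13 + 87·(-49) = 5226 − 4263 = 963.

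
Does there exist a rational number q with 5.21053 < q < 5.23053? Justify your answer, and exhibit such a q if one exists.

q = 47/9

Scale by 9: the interval becomes (46.89477, 47.07477), which contains the integer 47.
Dividing back, 5.21053 < 47/9 < 5.23053, and 47/9 is rational.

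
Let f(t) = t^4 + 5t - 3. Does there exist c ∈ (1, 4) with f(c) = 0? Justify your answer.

f(1) = 3 and f(4) = 273, both positive, so a sign-change argument is unavailable; we show f keeps this sign on the whole interval.
Substitute t = 1 + u, where 0 < u < 3 on the interval. Expanding, f(1 + u) = u^4 + 4u^3 + 6u^2 + 9u + 3.
All 5 nonzero coefficients of this polynomial in u are positive; hence for u > 0 the value is a sum of positive terms (the constant 3 among them).
So f is strictly positive on (1, 4); no root exists in the interval.

No.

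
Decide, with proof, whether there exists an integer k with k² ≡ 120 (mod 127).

Take k = 82. Then 82² = 6724 = 52·127 + 120, so 82² ≡ 120 (mod 127).

k = 82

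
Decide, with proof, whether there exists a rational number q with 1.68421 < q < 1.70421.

q = 17/10

Scale by 10: the interval becomes (16.84210, 17.04210), which contains the integer 17.
Dividing back, 1.68421 < 17/10 < 1.70421, and 17/10 is rational.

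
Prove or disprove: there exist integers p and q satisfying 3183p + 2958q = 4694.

No, no such integers exist.

Both 3183 and 2958 are divisible by gcd(3183, 2958) = 3, hence so is any combination 3183p + 2958q.
But 4694 is not a multiple of 3 (it leaves remainder 2).
Hence no integers p, q satisfy the equation.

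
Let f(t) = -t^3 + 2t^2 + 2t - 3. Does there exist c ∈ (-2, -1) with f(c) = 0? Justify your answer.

f(-2) = 9 and f(-1) = -2, which have opposite signs.
f is continuous everywhere (it is a polynomial), in particular on [-2, -1].
By the Intermediate Value Theorem, f takes the value 0 somewhere in the open interval.

Such a root exists.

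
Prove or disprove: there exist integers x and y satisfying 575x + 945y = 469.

gcd(575, 945) = 5, so every integer of the form 575x + 945y is a multiple of 5.
But 469 = 5·93 + 4, so 5 ∤ 469.
Hence no integers x, y satisfy the equation.

No such integers exist.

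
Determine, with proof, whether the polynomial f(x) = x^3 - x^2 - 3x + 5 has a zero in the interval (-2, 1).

f(-2) = -1 and f(1) = 2, which have opposite signs.
As a polynomial, f is continuous on every closed interval.
By the Intermediate Value Theorem, f takes the value 0 somewhere in the open interval.

Such a root exists.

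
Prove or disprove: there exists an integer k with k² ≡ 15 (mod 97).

No such integer exists.

97 is prime, so by Euler's criterion 15 is a square mod 97 iff 15^((97−1)/2) = 15^48 ≡ 1 (mod 97).
Squaring successively (mod 97): 15^2 = 225 ≡ 31; 15^4 ≡ 31² = 961 ≡ 88; 15^8 ≡ 88² = 7744 ≡ 81; 15^16 ≡ 81² = 6561 ≡ 62; 15^32 ≡ 62² = 3844 ≡ 61.
Since 48 = 32 + 16, 15^48 ≡ 61 · 62; multiplying out mod 97: 61·62 = 3782 ≡ 96. Thus 15^48 ≡ 96 ≡ −1 (mod 97).
By Euler's criterion 15 is a quadratic non-residue mod 97: no k satisfies k² ≡ 15 (mod 97).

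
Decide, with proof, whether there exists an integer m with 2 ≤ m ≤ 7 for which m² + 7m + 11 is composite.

m = 4

At m = 4: 4² + 7·4 + 11 = 55 = 5·11, which is composite.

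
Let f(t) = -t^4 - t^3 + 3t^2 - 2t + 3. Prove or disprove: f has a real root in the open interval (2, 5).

f(2) = -13 and f(5) = -682, both negative, so a sign-change argument is unavailable; we show f keeps this sign on the whole interval.
Shift to the endpoint 2: with t = 2 + u (0 < u < 3), one computes f(2 + u) = -u^4 - 9u^3 - 27u^2 - 34u - 13.
All 5 nonzero coefficients of this polynomial in u are negative; hence for u > 0 the value is a sum of negative terms (the constant -13 among them).
So f is strictly negative on (2, 5); no root exists in the interval.

No.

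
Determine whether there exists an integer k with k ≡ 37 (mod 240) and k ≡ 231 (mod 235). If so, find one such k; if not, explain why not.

Both moduli are multiples of 5 = gcd(240, 235), so any solution would satisfy k ≡ 37 and k ≡ 231 modulo 5 simultaneously.
However 37 ≡ 2 and 231 ≡ 1 (mod 5), and 2 ≠ 1.
Hence the system has no solution.

No such integer exists.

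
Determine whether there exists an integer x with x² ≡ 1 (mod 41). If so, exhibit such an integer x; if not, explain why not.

x = 40

Take x = 40. Then 40² = 1600 = 39·41 + 1, so 40² ≡ 1 (mod 41).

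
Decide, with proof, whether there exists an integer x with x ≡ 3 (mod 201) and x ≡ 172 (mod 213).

No such integer exists.

Both moduli are multiples of 3 = gcd(201, 213), so any solution would satisfy x ≡ 3 and x ≡ 172 modulo 3 simultaneously.
These are incompatible: 3 − 172 = -169 is not divisible by 3.
So no integer satisfies both congruences.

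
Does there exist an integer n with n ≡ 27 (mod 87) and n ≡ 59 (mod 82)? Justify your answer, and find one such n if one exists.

n = 6291

gcd(87, 82) = 1, so the Chinese Remainder Theorem guarantees exactly one residue class mod 7134 satisfying both.
Write n = 27 + 87t and require 27 + 87t ≡ 59 (mod 82), i.e. 87t ≡ 32 (mod 82).
87 ≡ 5 (mod 82), so this reads 5t ≡ 32 (mod 82). Note 5·33 = 165 ≡ 1 (mod 82) (as 165 − 1 = 2·82), so 5⁻¹ ≡ 33.
Multiplying by 33: t ≡ 33·32 = 1056 ≡ 72 (mod 82).
Taking t = 72 gives n = 27 + 87·72 = 6291.
Indeed 6291 ≡ 27 (mod 87) and 6291 ≡ 59 (mod 82).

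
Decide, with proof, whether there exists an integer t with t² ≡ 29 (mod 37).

There is no such integer.

Apply Euler's criterion with the prime 37: 29 is a quadratic residue iff 29^18 ≡ 1 (mod 37), and a non-residue iff it is ≡ −1.
Squaring successively (mod 37): 29^2 = 841 ≡ 27; 29^4 ≡ 27² = 729 ≡ 26; 29^8 ≡ 26² = 676 ≡ 10; 29^16 ≡ 10² = 100 ≡ 26.
Since 18 = 16 + 2, 29^18 ≡ 26 · 27; multiplying out mod 37: 26·27 = 702 ≡ 36. Thus 29^18 ≡ 36 ≡ −1 (mod 37).
The value −1 means 29 is a non-residue modulo 37, so t² ≡ 29 (mod 37) is impossible.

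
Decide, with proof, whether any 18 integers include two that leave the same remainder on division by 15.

There are exactly 15 possible remainders on division by 15.
Since 18 > 15, two of the 18 integers must share a residue class by the pigeonhole principle; call them a and b.
So a and b have equal remainders mod 15, which is exactly what was to be shown.

True.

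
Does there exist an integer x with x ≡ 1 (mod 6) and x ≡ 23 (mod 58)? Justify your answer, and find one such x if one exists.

gcd(6, 58) = 2. A simultaneous solution exists iff 1 ≡ 23 (mod 2); here 1 mod 2 = 1 = 23 mod 2, so it does.
Write x = 1 + 6t. Then 6t ≡ 23 − 1 ≡ 22 (mod 58); dividing through by 2 gives 3t ≡ 11 (mod 29).
Note 3·10 = 30 ≡ 1 (mod 29) (as 30 − 1 = 1·29), so 3⁻¹ ≡ 10.
Therefore t ≡ 10·11 = 110 ≡ 23 (mod 29).
Then x = 1 + 6·23 = 139.
Indeed 139 ≡ 1 (mod 6) and 139 ≡ 23 (mod 58).

x = 139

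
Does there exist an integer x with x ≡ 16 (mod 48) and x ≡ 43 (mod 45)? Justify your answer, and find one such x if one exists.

The moduli are not coprime: gcd(48, 45) = 3. Compatibility requires 3 ∣ (43 − 16) = 27, which holds, so solutions exist.
Put x = 16 + 48t, so we need 48t ≡ 27 (mod 45), equivalently (divide by 3) 16t ≡ 9 (mod 15).
16 ≡ 1 (mod 15), so this reads 1t ≡ 9 (mod 15). So t ≡ 9 (mod 15).
Then x = 16 + 48·9 = 448.
Check: 448 mod 48 = 16, 448 mod 45 = 43. ✓

x = 448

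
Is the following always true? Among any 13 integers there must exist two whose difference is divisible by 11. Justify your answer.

There are exactly 11 possible remainders on division by 11.
Since 13 > 11, two of the 13 integers must share a residue class by the pigeonhole principle; call them a and b.
Then a ≡ b (mod 11), i.e. 11 ∣ (a − b).

Yes, this is always true.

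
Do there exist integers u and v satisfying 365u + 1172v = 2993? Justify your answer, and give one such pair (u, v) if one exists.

u = 477, v = -146

365 and 1172 are coprime, so 365u + 1172v ranges over all of ℤ.
Run the Euclidean algorithm on 1172 and 365: 1172 = 3·365 + 77, 365 = 4·77 + 57, 77 = 1·57 + 20, 57 = 2·20 + 17, 20 = 1·17 + 3, 17 = 5·3 + 2, 3 = 1·2 + 1, 2 = 2·1 + 0.
Back-substituting, 1 = 3 − 1·2 = 3 − (17 − 5·3) = −17 + 6·3 = −17 + 6·(20 − 1·17) = 6·20 − 7·17 = 6·20 − 7·(57 − 2·20) = −7·57 + 20·20 = −7·57 + 20·(77 − 1·57) = 20·77 − 27·57 = 20·77 − 27·(365 − 4·77) = −27·365 + 128·77 = −27·365 + 128·(1172 − 3·365) = 128·1172 − 411·365; that is, 365·(-411) + 1172·128 = 1.
Scaling by 2993 gives the particular solution (u, v) = (-1230123, 383104).
Shifting by a multiple of (1172, −365) keeps it a solution: u = -1230123 + 1050·1172 = 477, v = 383104 − 1050·365 = -146.
Indeed 365·477 + 1172·(-146) = 174105 − 171112 = 2993.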